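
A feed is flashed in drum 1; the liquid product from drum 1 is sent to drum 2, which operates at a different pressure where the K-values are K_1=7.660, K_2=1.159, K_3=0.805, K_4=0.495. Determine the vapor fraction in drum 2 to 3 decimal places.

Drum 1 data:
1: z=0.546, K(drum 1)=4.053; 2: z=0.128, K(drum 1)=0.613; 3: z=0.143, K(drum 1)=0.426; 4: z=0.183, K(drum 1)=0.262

Drum 1:
Material balance + equilibrium reduce to Σ zᵢ(Kᵢ−1)/(1+ψ₁(Kᵢ−1)) = 0.
Check two-phase: ΣzᵢKᵢ = 2.400 > 1 and Σzᵢ/Kᵢ = 1.378 > 1, so g(0) = 1.400 > 0 and g(1) = -0.378 < 0.
Newton–Raphson from ψ₁ = 0.5:
  ψ₁ = 0.500: g = 0.2692, g' = -1.170 → ψ₁ = 0.730
  ψ₁ = 0.730: g = 0.0130, g' = -1.134 → ψ₁ = 0.742
Converged at ψ₁ = 0.742.
Drum-1 compositions:
  1: x = 0.167, y = 0.678
  2: x = 0.180, y = 0.110
  3: x = 0.249, y = 0.106
  4: x = 0.404, y = 0.106
Drum-2 feed = drum-1 liquid: z₂ = (0.1673, 0.1795, 0.2490, 0.4042).
Drum 2:
Newton iteration, ψ₂⁰ = 0.5:
  ψ₂ = 0.500: g = -0.0431, g' = -0.596 → ψ₂ = 0.428
  ψ₂ = 0.428: g = 0.0030, g' = -0.684 → ψ₂ = 0.432
Converged at ψ₂ = 0.432.
  1: x = 0.043, y = 0.331
  2: x = 0.168, y = 0.195
  3: x = 0.272, y = 0.219
  4: x = 0.517, y = 0.256

V/F (drum 2) = 0.432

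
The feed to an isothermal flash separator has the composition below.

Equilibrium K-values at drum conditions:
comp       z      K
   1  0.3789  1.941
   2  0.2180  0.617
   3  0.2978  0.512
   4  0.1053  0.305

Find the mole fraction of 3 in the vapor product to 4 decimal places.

Material balance + equilibrium reduce to Σ zᵢ(Kᵢ−1)/(1+ψ(Kᵢ−1)) = 0.
g(0) = ΣzᵢKᵢ − 1 = 0.0545 and g(1) = 1 − Σzᵢ/Kᵢ = -0.4754, so a root lies in (0, 1).
Iterate (Newton) starting at ψ = 0.5:
  ψ = 0.5000: g = -0.16519, g' = -0.4476 → ψ = 0.1310
  ψ = 0.1310: g = -0.00623, g' = -0.4439 → ψ = 0.1169
  ψ = 0.1169: g = 0.00002, g' = -0.4474 → ψ = 0.1170
Converged at ψ = 0.1170.
Compositions from xᵢ = zᵢ/(1+ψ(Kᵢ−1)), yᵢ = Kᵢxᵢ:
  1: x = 0.3413, y = 0.6625
  2: x = 0.2282, y = 0.1408
  3: x = 0.3158, y = 0.1617
  4: x = 0.1146, y = 0.0350

y_3 = 0.1617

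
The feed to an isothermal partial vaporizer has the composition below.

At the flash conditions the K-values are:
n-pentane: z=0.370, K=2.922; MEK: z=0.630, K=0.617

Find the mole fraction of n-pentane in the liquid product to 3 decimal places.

x_n-pentane = 0.166

Material balance + equilibrium reduce to Σ zᵢ(Kᵢ−1)/(1+ψ(Kᵢ−1)) = 0.
Check two-phase: ΣzᵢKᵢ = 1.470 > 1 and Σzᵢ/Kᵢ = 1.148 > 1, so g(0) = 0.470 > 0 and g(1) = -0.148 < 0.
Binary case is linear: z₁(K₁−1)(1+ψ(K₂−1)) + z₂(K₂−1)(1+ψ(K₁−1)) = 0
⇒ ψ = [z₁(K₁−1)+z₂(K₂−1)] / [−(K₁−1)(K₂−1)] = 0.4698/0.7361 = 0.638
Compositions from xᵢ = zᵢ/(1+ψ(Kᵢ−1)), yᵢ = Kᵢxᵢ:
  n-pentane: x = 0.166, y = 0.486
  MEK: x = 0.834, y = 0.514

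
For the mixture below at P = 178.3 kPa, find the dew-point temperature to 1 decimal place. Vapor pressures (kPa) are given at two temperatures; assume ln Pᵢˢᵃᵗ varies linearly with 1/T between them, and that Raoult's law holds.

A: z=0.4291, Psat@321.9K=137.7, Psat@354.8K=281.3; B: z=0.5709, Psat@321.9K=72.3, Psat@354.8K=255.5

T = 341.6 K

Dew-point temperature: Σzᵢ·P/Pᵢˢᵃᵗ(T) = 1. Interpolate ln Pᵢˢᵃᵗ = aᵢ + bᵢ/T.
  T = 321.9 K: ΣzᵢP/Pᵢˢᵃᵗ = 1.9635
  T = 354.8 K: ΣzᵢP/Pᵢˢᵃᵗ = 0.6704
  T = 338.4 K: ΣzᵢP/Pᵢˢᵃᵗ = 1.1065
  T = 346.6 K: ΣzᵢP/Pᵢˢᵃᵗ = 0.8545
  T = 342.5 K: ΣzᵢP/Pᵢˢᵃᵗ = 0.9704
  T = 340.4 K: ΣzᵢP/Pᵢˢᵃᵗ = 1.0374
Interpolating between 340.4 K and 342.5 K gives T ≈ 341.6 K.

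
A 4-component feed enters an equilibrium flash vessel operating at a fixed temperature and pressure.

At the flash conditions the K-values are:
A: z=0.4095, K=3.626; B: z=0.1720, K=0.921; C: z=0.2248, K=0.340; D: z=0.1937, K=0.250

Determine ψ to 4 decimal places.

ψ = 0.4970

Rachford–Rice: g(ψ) = Σ zᵢ(Kᵢ−1)/(1+ψ(Kᵢ−1)) = 0.
Check two-phase: ΣzᵢKᵢ = 1.7681 > 1 and Σzᵢ/Kᵢ = 1.7357 > 1, so g(0) = 0.7681 > 0 and g(1) = -0.7357 < 0.
Newton iteration, ψ⁰ = 0.51:
  ψ = 0.5100: g = -0.01337, g' = -1.0255 → ψ = 0.4970
Converged at ψ = 0.4970.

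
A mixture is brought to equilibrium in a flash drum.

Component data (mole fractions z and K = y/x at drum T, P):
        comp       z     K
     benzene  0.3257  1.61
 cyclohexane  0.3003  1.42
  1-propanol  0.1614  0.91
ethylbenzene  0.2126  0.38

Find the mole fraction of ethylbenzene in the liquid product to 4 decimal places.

Newton iteration, β⁰ = 0.66:
  β = 0.6600: g = 0.00185, g' = -0.3297 → β = 0.6656
Converged at β = 0.6656.
Compositions from xᵢ = zᵢ/(1+β(Kᵢ−1)), yᵢ = Kᵢxᵢ:
  benzene: x = 0.2316, y = 0.3730
  cyclohexane: x = 0.2347, y = 0.3333
  1-propanol: x = 0.1717, y = 0.1562
  ethylbenzene: x = 0.3620, y = 0.1376

x_ethylbenzene = 0.3620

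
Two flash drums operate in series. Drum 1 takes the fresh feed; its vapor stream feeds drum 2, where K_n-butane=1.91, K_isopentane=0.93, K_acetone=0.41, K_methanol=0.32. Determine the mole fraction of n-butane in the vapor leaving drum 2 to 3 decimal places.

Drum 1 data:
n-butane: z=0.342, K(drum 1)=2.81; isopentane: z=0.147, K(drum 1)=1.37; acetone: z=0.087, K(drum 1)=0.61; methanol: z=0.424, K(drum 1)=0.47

Drum 1:
Let ψ₁ = V/F and solve Σ zᵢ(Kᵢ−1)/(1+ψ₁(Kᵢ−1)) = 0.
g(0) = ΣzᵢKᵢ − 1 = 0.415 and g(1) = 1 − Σzᵢ/Kᵢ = -0.274, so a root lies in (0, 1).
Newton–Raphson from ψ₁ = 0.3:
  ψ₁ = 0.300: g = 0.1445, g' = -0.672 → ψ₁ = 0.515
  ψ₁ = 0.515: g = 0.0145, g' = -0.560 → ψ₁ = 0.541
Converged at ψ₁ = 0.541.
Drum-1 compositions:
  n-butane: x = 0.173, y = 0.486
  isopentane: x = 0.122, y = 0.168
  acetone: x = 0.110, y = 0.067
  methanol: x = 0.594, y = 0.279
Drum-2 feed = drum-1 vapor: z₂ = (0.4855, 0.1678, 0.0673, 0.2794).
Drum 2:
Material balance + equilibrium reduce to Σ zᵢ(Kᵢ−1)/(1+ψ₂(Kᵢ−1)) = 0.
g(0) = ΣzᵢKᵢ − 1 = 0.200 and g(1) = 1 − Σzᵢ/Kᵢ = -0.472, so a root lies in (0, 1).
Newton–Raphson from ψ₂ = 0.5:
  ψ₂ = 0.500: g = -0.0527, g' = -0.535 → ψ₂ = 0.401
  ψ₂ = 0.401: g = -0.0018, g' = -0.501 → ψ₂ = 0.398
Converged at ψ₂ = 0.398.
  n-butane: x = 0.356, y = 0.681
  isopentane: x = 0.173, y = 0.161
  acetone: x = 0.088, y = 0.036
  methanol: x = 0.383, y = 0.123

y_n-butane (drum 2) = 0.681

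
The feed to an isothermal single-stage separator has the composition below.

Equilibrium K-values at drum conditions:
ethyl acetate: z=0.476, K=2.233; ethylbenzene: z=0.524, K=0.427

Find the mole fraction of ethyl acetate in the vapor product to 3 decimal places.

Material balance + equilibrium reduce to Σ zᵢ(Kᵢ−1)/(1+V/F(Kᵢ−1)) = 0.
Feasibility: ΣzᵢKᵢ = 1.287, Σzᵢ/Kᵢ = 1.440 — both > 1, two phases present.
Newton–Raphson from V/F = 0.5:
  V/F = 0.500: g = -0.0577, g' = -0.615 → V/F = 0.406
Converged at V/F = 0.406.
Compositions from xᵢ = zᵢ/(1+V/F(Kᵢ−1)), yᵢ = Kᵢxᵢ:
  ethyl acetate: x = 0.317, y = 0.708
  ethylbenzene: x = 0.683, y = 0.292

y_ethyl acetate = 0.708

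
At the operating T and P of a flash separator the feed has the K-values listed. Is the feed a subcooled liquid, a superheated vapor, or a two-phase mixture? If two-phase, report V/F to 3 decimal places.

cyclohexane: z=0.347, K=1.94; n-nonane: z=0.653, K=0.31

ΣzᵢKᵢ = 0.876; Σzᵢ/Kᵢ = 2.285.
Since ΣzᵢKᵢ < 1 the mixture is below its bubble point — single liquid phase.

subcooled liquid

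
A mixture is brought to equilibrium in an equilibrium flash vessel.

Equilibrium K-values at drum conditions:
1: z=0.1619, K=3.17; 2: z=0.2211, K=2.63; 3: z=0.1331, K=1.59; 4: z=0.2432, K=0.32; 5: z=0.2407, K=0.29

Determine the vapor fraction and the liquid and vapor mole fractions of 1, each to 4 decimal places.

ψ = 0.4043, x_1 = 0.0862, y_1 = 0.2734

Rachford–Rice: g(ψ) = Σ zᵢ(Kᵢ−1)/(1+ψ(Kᵢ−1)) = 0.
g(0) = ΣzᵢKᵢ − 1 = 0.4540 and g(1) = 1 − Σzᵢ/Kᵢ = -0.8089, so a root lies in (0, 1).
Newton–Raphson from ψ = 0.32:
  ψ = 0.3200: g = 0.07774, g' = -0.9389 → ψ = 0.4028
  ψ = 0.4028: g = 0.00136, g' = -0.9127 → ψ = 0.4043
Converged at ψ = 0.4043.
Compositions from xᵢ = zᵢ/(1+ψ(Kᵢ−1)), yᵢ = Kᵢxᵢ:
  1: x = 0.0862, y = 0.2734
  2: x = 0.1333, y = 0.3505
  3: x = 0.1075, y = 0.1709
  4: x = 0.3354, y = 0.1073
  5: x = 0.3376, y = 0.0979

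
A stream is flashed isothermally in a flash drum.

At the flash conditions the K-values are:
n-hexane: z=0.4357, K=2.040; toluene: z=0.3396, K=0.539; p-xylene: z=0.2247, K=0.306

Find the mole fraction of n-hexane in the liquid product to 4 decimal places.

x_n-hexane = 0.3489

Newton–Raphson from V/F = 0.31:
  V/F = 0.3100: g = -0.03869, g' = -0.5434 → V/F = 0.2388
  V/F = 0.2388: g = 0.00014, g' = -0.5490 → V/F = 0.2391
Converged at V/F = 0.2391.
Compositions from xᵢ = zᵢ/(1+V/F(Kᵢ−1)), yᵢ = Kᵢxᵢ:
  n-hexane: x = 0.3489, y = 0.7119
  toluene: x = 0.3817, y = 0.2057
  p-xylene: x = 0.2694, y = 0.0824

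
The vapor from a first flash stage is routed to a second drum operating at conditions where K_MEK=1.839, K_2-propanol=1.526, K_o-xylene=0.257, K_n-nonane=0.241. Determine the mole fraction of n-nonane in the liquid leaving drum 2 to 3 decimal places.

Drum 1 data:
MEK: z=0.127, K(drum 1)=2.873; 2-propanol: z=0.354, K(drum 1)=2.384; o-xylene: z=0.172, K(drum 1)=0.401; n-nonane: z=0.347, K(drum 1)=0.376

x_n-nonane (drum 2) = 0.294

Drum 1:
Material balance + equilibrium reduce to Σ zᵢ(Kᵢ−1)/(1+ψ₁(Kᵢ−1)) = 0.
Check two-phase: ΣzᵢKᵢ = 1.408 > 1 and Σzᵢ/Kᵢ = 1.544 > 1, so g(0) = 0.408 > 0 and g(1) = -0.544 < 0.
Iterate (Newton) starting at ψ₁ = 0.31:
  ψ₁ = 0.310: g = 0.0984, g' = -0.811 → ψ₁ = 0.431
  ψ₁ = 0.431: g = 0.0032, g' = -0.767 → ψ₁ = 0.435
Converged at ψ₁ = 0.435.
Drum-1 compositions:
  MEK: x = 0.070, y = 0.201
  2-propanol: x = 0.221, y = 0.527
  o-xylene: x = 0.233, y = 0.093
  n-nonane: x = 0.476, y = 0.179
Drum-2 feed = drum-1 vapor: z₂ = (0.2010, 0.5266, 0.0933, 0.1792).
Drum 2:
Newton iteration, ψ₂⁰ = 0.44:
  ψ₂ = 0.440: g = 0.0409, g' = -0.518 → ψ₂ = 0.519
  ψ₂ = 0.519: g = -0.0022, g' = -0.576 → ψ₂ = 0.515
Converged at ψ₂ = 0.515.
  MEK: x = 0.140, y = 0.258
  2-propanol: x = 0.414, y = 0.632
  o-xylene: x = 0.151, y = 0.039
  n-nonane: x = 0.294, y = 0.071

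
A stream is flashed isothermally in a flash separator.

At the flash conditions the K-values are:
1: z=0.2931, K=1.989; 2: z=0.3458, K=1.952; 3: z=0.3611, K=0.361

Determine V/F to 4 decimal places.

Material balance + equilibrium reduce to Σ zᵢ(Kᵢ−1)/(1+V/F(Kᵢ−1)) = 0.
g(0) = ΣzᵢKᵢ − 1 = 0.3883 and g(1) = 1 − Σzᵢ/Kᵢ = -0.3248, so a root lies in (0, 1).
Iterate (Newton) starting at V/F = 0.5:
  V/F = 0.5000: g = 0.07792, g' = -0.5906 → V/F = 0.6319
  V/F = 0.6319: g = -0.00309, g' = -0.6456 → V/F = 0.6271
Converged at V/F = 0.6271.

V/F = 0.6271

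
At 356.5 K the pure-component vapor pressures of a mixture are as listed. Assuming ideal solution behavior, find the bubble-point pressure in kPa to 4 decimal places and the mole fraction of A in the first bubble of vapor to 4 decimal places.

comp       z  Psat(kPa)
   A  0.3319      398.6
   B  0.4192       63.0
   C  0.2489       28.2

At the bubble point ψ → 0, so ΣzᵢKᵢ = 1 with Kᵢ = Pᵢˢᵃᵗ/P ⇒ P = ΣzᵢPᵢˢᵃᵗ.
P = 0.3319·398.6 + 0.4192·63.0 + 0.2489·28.2 = 165.7239 kPa
yᵢ = zᵢPᵢˢᵃᵗ/P ⇒ y_A = 0.3319·398.6/165.7239 = 0.7983

Pbub = 165.7239 kPa, y_A = 0.7983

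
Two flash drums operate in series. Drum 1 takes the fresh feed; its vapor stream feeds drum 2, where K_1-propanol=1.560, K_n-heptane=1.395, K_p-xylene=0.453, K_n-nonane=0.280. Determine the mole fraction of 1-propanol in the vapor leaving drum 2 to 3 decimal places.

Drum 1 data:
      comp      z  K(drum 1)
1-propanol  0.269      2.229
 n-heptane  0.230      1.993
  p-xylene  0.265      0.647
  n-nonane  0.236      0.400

y_1-propanol (drum 2) = 0.469

Drum 1:
Let ψ₁ = V/F and solve Σ zᵢ(Kᵢ−1)/(1+ψ₁(Kᵢ−1)) = 0.
Feasibility: ΣzᵢKᵢ = 1.324, Σzᵢ/Kᵢ = 1.236 — both > 1, two phases present.
Newton iteration, ψ₁⁰ = 0.5:
  ψ₁ = 0.500: g = 0.0415, g' = -0.479 → ψ₁ = 0.587
  ψ₁ = 0.587: g = -0.0001, g' = -0.483 → ψ₁ = 0.586
Converged at ψ₁ = 0.586.
Drum-1 compositions:
  1-propanol: x = 0.156, y = 0.348
  n-heptane: x = 0.145, y = 0.290
  p-xylene: x = 0.334, y = 0.216
  n-nonane: x = 0.364, y = 0.146
Drum-2 feed = drum-1 vapor: z₂ = (0.3484, 0.2897, 0.2162, 0.1457).
Drum 2:
Rachford–Rice: g(ψ₂) = Σ zᵢ(Kᵢ−1)/(1+ψ₂(Kᵢ−1)) = 0.
g(0) = ΣzᵢKᵢ − 1 = 0.086 and g(1) = 1 − Σzᵢ/Kᵢ = -0.429, so a root lies in (0, 1).
Newton iteration, ψ₂⁰ = 0.4:
  ψ₂ = 0.400: g = -0.0405, g' = -0.362 → ψ₂ = 0.288
  ψ₂ = 0.288: g = -0.0020, g' = -0.329 → ψ₂ = 0.282
Converged at ψ₂ = 0.282.
  1-propanol: x = 0.301, y = 0.469
  n-heptane: x = 0.261, y = 0.364
  p-xylene: x = 0.256, y = 0.116
  n-nonane: x = 0.183, y = 0.051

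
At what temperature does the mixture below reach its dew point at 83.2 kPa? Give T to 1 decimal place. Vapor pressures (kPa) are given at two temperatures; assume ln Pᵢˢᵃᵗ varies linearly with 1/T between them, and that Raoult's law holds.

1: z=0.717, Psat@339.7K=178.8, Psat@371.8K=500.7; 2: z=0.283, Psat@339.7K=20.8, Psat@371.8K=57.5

Dew-point temperature: Σzᵢ·P/Pᵢˢᵃᵗ(T) = 1. Interpolate ln Pᵢˢᵃᵗ = aᵢ + bᵢ/T.
  T = 339.7 K: ΣzᵢP/Pᵢˢᵃᵗ = 1.4656
  T = 371.8 K: ΣzᵢP/Pᵢˢᵃᵗ = 0.5286
  T = 355.8 K: ΣzᵢP/Pᵢˢᵃᵗ = 0.8588
  T = 347.8 K: ΣzᵢP/Pᵢˢᵃᵗ = 1.1132
  T = 351.8 K: ΣzᵢP/Pᵢˢᵃᵗ = 0.9763
  T = 349.8 K: ΣzᵢP/Pᵢˢᵃᵗ = 1.0421
Interpolating between 349.8 K and 351.8 K gives T ≈ 351.1 K.

T = 351.1 K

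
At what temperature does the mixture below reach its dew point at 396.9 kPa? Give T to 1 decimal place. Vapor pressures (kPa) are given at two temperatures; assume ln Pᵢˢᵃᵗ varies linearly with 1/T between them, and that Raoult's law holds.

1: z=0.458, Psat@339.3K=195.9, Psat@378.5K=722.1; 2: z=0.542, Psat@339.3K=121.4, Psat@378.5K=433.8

Dew-point temperature: Σzᵢ·P/Pᵢˢᵃᵗ(T) = 1. Interpolate ln Pᵢˢᵃᵗ = aᵢ + bᵢ/T.
  T = 339.3 K: ΣzᵢP/Pᵢˢᵃᵗ = 2.6999
  T = 378.5 K: ΣzᵢP/Pᵢˢᵃᵗ = 0.7476
  T = 358.9 K: ΣzᵢP/Pᵢˢᵃᵗ = 1.3718
  T = 368.7 K: ΣzᵢP/Pᵢˢᵃᵗ = 1.0046
  T = 373.6 K: ΣzᵢP/Pᵢˢᵃᵗ = 0.8650
  T = 371.1 K: ΣzᵢP/Pᵢˢᵃᵗ = 0.9331
  T = 369.9 K: ΣzᵢP/Pᵢˢᵃᵗ = 0.9681
  T = 369.3 K: ΣzᵢP/Pᵢˢᵃᵗ = 0.9861
Interpolating between 368.7 K and 369.3 K gives T ≈ 368.8 K.

T = 368.8 K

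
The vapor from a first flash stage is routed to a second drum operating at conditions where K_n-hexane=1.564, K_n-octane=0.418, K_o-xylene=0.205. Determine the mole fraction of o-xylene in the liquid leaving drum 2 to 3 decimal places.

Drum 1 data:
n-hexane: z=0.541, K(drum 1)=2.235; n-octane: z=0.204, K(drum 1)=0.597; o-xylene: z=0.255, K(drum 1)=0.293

Drum 1:
Rachford–Rice: g(ψ₁) = Σ zᵢ(Kᵢ−1)/(1+ψ₁(Kᵢ−1)) = 0.
g(0) = ΣzᵢKᵢ − 1 = 0.406 and g(1) = 1 − Σzᵢ/Kᵢ = -0.454, so a root lies in (0, 1).
Iterate (Newton) starting at ψ₁ = 0.5:
  ψ₁ = 0.500: g = 0.0312, g' = -0.672 → ψ₁ = 0.546
Converged at ψ₁ = 0.546.
Drum-1 compositions:
  n-hexane: x = 0.323, y = 0.722
  n-octane: x = 0.262, y = 0.156
  o-xylene: x = 0.415, y = 0.122
Drum-2 feed = drum-1 vapor: z₂ = (0.7222, 0.1561, 0.1217).
Drum 2:
Iterate (Newton) starting at ψ₂ = 0.37:
  ψ₂ = 0.370: g = 0.0841, g' = -0.398 → ψ₂ = 0.582
  ψ₂ = 0.582: g = -0.0106, g' = -0.517 → ψ₂ = 0.561
Converged at ψ₂ = 0.561.
  n-hexane: x = 0.549, y = 0.858
  n-octane: x = 0.232, y = 0.097
  o-xylene: x = 0.220, y = 0.045

x_o-xylene (drum 2) = 0.220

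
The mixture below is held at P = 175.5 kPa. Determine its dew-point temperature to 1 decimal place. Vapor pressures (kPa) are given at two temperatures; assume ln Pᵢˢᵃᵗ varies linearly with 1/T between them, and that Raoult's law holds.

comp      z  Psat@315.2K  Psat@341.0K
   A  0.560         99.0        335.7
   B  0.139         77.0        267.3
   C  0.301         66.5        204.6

Dew-point temperature: Σzᵢ·P/Pᵢˢᵃᵗ(T) = 1. Interpolate ln Pᵢˢᵃᵗ = aᵢ + bᵢ/T.
  T = 315.2 K: ΣzᵢP/Pᵢˢᵃᵗ = 2.1039
  T = 341.0 K: ΣzᵢP/Pᵢˢᵃᵗ = 0.6422
  T = 328.1 K: ΣzᵢP/Pᵢˢᵃᵗ = 1.1352
  T = 334.6 K: ΣzᵢP/Pᵢˢᵃᵗ = 0.8472
  T = 331.4 K: ΣzᵢP/Pᵢˢᵃᵗ = 0.9771
  T = 329.8 K: ΣzᵢP/Pᵢˢᵃᵗ = 1.0504
Interpolating between 329.8 K and 331.4 K gives T ≈ 330.9 K.

T = 330.9 K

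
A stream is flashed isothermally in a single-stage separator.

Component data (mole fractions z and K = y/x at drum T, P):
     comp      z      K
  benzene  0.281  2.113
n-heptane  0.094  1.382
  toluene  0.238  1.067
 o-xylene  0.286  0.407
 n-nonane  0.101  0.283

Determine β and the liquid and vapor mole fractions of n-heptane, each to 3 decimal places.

Iterate (Newton) starting at β = 0.46:
  β = 0.460: g = -0.0884, g' = -0.469 → β = 0.271
  β = 0.271: g = -0.0037, g' = -0.441 → β = 0.263
Converged at β = 0.263.
Compositions from xᵢ = zᵢ/(1+β(Kᵢ−1)), yᵢ = Kᵢxᵢ:
  benzene: x = 0.217, y = 0.459
  n-heptane: x = 0.085, y = 0.118
  toluene: x = 0.234, y = 0.250
  o-xylene: x = 0.339, y = 0.138
  n-nonane: x = 0.124, y = 0.035

β = 0.263, x_n-heptane = 0.085, y_n-heptane = 0.118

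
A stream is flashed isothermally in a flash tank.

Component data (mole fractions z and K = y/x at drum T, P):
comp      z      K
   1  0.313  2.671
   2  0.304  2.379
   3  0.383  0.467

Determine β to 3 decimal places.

Let β = V/F and solve Σ zᵢ(Kᵢ−1)/(1+β(Kᵢ−1)) = 0.
g(0) = ΣzᵢKᵢ − 1 = 0.738 and g(1) = 1 − Σzᵢ/Kᵢ = -0.065, so a root lies in (0, 1).
Newton–Raphson from β = 0.52:
  β = 0.520: g = 0.2416, g' = -0.655 → β = 0.889
  β = 0.889: g = 0.0107, g' = -0.651 → β = 0.906
  β = 0.906: g = -0.0001, g' = -0.659 → β = 0.905
Converged at β = 0.905.

β = 0.905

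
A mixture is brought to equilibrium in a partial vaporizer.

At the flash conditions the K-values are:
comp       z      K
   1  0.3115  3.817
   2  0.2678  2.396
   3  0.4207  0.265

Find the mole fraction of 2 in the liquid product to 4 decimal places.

Rachford–Rice: g(ψ) = Σ zᵢ(Kᵢ−1)/(1+ψ(Kᵢ−1)) = 0.
Check two-phase: ΣzᵢKᵢ = 1.9421 > 1 and Σzᵢ/Kᵢ = 1.7809 > 1, so g(0) = 0.9421 > 0 and g(1) = -0.7809 < 0.
Newton iteration, ψ⁰ = 0.62:
  ψ = 0.6200: g = -0.04821, g' = -1.2448 → ψ = 0.5813
  ψ = 0.5813: g = -0.00078, g' = -1.2072 → ψ = 0.5806
Converged at ψ = 0.5806.
Compositions from xᵢ = zᵢ/(1+ψ(Kᵢ−1)), yᵢ = Kᵢxᵢ:
  1: x = 0.1182, y = 0.4511
  2: x = 0.1479, y = 0.3544
  3: x = 0.7339, y = 0.1945

x_2 = 0.1479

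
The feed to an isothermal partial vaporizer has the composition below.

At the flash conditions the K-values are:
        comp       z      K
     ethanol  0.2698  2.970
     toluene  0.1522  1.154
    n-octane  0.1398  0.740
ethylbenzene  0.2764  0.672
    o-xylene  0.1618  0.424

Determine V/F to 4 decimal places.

V/F = 0.5197

Material balance + equilibrium reduce to Σ zᵢ(Kᵢ−1)/(1+V/F(Kᵢ−1)) = 0.
Feasibility: ΣzᵢKᵢ = 1.3347, Σzᵢ/Kᵢ = 1.2046 — both > 1, two phases present.
Newton iteration, V/F⁰ = 0.3:
  V/F = 0.3000: g = 0.10383, g' = -0.5431 → V/F = 0.4912
  V/F = 0.4912: g = 0.01221, g' = -0.4326 → V/F = 0.5194
  V/F = 0.5194: g = 0.00013, g' = -0.4240 → V/F = 0.5197
Converged at V/F = 0.5197.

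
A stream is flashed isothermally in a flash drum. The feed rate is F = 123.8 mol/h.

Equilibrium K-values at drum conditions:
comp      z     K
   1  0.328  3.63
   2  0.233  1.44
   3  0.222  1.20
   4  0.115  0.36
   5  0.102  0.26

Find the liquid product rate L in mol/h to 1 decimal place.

L = 16.6 mol/h

Rachford–Rice: g(β) = Σ zᵢ(Kᵢ−1)/(1+β(Kᵢ−1)) = 0.
g(0) = ΣzᵢKᵢ − 1 = 0.860 and g(1) = 1 − Σzᵢ/Kᵢ = -0.149, so a root lies in (0, 1).
Newton iteration, β⁰ = 0.3:
  β = 0.300: g = 0.4265, g' = -0.916 → β = 0.765
  β = 0.765: g = 0.0831, g' = -0.760 → β = 0.875
  β = 0.875: g = -0.0081, g' = -0.931 → β = 0.866
Converged at β = 0.866.
Then V = β·F = 0.8660·123.8 = 107.2 mol/h and L = F − V = 16.6 mol/h.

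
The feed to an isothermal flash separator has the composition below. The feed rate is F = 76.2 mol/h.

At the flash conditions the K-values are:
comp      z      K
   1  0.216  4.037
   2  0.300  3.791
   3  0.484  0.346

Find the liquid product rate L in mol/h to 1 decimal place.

Iterate (Newton) starting at V/F = 0.5:
  V/F = 0.500: g = 0.1397, g' = -1.178 → V/F = 0.619
  V/F = 0.619: g = 0.0035, g' = -1.139 → V/F = 0.622
Converged at V/F = 0.622.
Then V = V/F·F = 0.6216·76.2 = 47.4 mol/h and L = F − V = 28.8 mol/h.

L = 28.8 mol/h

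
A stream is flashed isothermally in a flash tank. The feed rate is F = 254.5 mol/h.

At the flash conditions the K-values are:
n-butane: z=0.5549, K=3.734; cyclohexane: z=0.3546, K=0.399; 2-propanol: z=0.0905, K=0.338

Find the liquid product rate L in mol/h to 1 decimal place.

L = 66.0 mol/h

Newton–Raphson from ψ = 0.5:
  ψ = 0.5000: g = 0.24672, g' = -1.0907 → ψ = 0.7262
  ψ = 0.7262: g = 0.01462, g' = -1.0158 → ψ = 0.7406
Converged at ψ = 0.7406.
Then V = ψ·F = 0.7406·254.5 = 188.5 mol/h and L = F − V = 66.0 mol/h.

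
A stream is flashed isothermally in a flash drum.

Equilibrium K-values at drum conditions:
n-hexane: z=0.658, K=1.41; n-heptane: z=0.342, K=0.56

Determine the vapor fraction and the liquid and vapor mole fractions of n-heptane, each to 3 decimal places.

Newton iteration, ψ⁰ = 0.34:
  ψ = 0.340: g = 0.0598, g' = -0.177 → ψ = 0.678
  ψ = 0.678: g = -0.0034, g' = -0.202 → ψ = 0.661
Converged at ψ = 0.661.
Compositions from xᵢ = zᵢ/(1+ψ(Kᵢ−1)), yᵢ = Kᵢxᵢ:
  n-hexane: x = 0.518, y = 0.730
  n-heptane: x = 0.482, y = 0.270

ψ = 0.661, x_n-heptane = 0.482, y_n-heptane = 0.270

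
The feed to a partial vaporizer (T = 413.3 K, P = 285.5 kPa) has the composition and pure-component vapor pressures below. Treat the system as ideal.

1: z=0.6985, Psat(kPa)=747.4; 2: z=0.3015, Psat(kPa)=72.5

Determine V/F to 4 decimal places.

Raoult's law: Kᵢ = Pᵢˢᵃᵗ/P = Pᵢˢᵃᵗ/285.5.
  K_1 = 747.4/285.5 = 2.617863, K_2 = 72.5/285.5 = 0.253940
Material balance + equilibrium reduce to Σ zᵢ(Kᵢ−1)/(1+V/F(Kᵢ−1)) = 0.
Check two-phase: ΣzᵢKᵢ = 1.9051 > 1 and Σzᵢ/Kᵢ = 1.4541 > 1, so g(0) = 0.9051 > 0 and g(1) = -0.4541 < 0.
Binary case is linear: z₁(K₁−1)(1+V/F(K₂−1)) + z₂(K₂−1)(1+V/F(K₁−1)) = 0
⇒ V/F = [z₁(K₁−1)+z₂(K₂−1)] / [−(K₁−1)(K₂−1)] = 0.90514/1.20702 = 0.7499

V/F = 0.7499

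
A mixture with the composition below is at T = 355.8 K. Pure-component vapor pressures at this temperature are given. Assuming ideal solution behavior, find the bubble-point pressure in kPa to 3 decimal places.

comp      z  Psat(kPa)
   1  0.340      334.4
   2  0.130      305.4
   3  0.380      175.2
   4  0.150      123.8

Pbub = 238.544 kPa

At the bubble point ψ → 0, so ΣzᵢKᵢ = 1 with Kᵢ = Pᵢˢᵃᵗ/P ⇒ P = ΣzᵢPᵢˢᵃᵗ.
P = 0.340·334.4 + 0.130·305.4 + 0.380·175.2 + 0.150·123.8 = 238.544 kPa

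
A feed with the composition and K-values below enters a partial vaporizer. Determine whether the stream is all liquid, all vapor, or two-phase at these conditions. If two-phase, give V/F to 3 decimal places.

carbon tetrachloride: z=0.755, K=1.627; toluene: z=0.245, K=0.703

all vapor

ΣzᵢKᵢ = 1.401; Σzᵢ/Kᵢ = 0.813.
Since Σzᵢ/Kᵢ < 1 the mixture is above its dew point — single vapor phase.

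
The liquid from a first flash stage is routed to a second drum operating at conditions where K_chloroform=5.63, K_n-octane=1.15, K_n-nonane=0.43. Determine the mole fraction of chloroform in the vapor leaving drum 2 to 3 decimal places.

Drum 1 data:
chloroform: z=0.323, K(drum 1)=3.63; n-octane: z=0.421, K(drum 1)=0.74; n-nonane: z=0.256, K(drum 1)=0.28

y_chloroform (drum 2) = 0.270

Drum 1:
Rachford–Rice: g(ψ₁) = Σ zᵢ(Kᵢ−1)/(1+ψ₁(Kᵢ−1)) = 0.
Check two-phase: ΣzᵢKᵢ = 1.556 > 1 and Σzᵢ/Kᵢ = 1.572 > 1, so g(0) = 0.556 > 0 and g(1) = -0.572 < 0.
Iterate (Newton) starting at ψ₁ = 0.41:
  ψ₁ = 0.410: g = 0.0247, g' = -0.820 → ψ₁ = 0.440
  ψ₁ = 0.440: g = 0.0003, g' = -0.801 → ψ₁ = 0.441
Converged at ψ₁ = 0.441.
Drum-1 compositions:
  chloroform: x = 0.150, y = 0.543
  n-octane: x = 0.475, y = 0.352
  n-nonane: x = 0.375, y = 0.105
Drum-2 feed = drum-1 liquid: z₂ = (0.1496, 0.4755, 0.3749).
Drum 2:
Let ψ₂ = V/F and solve Σ zᵢ(Kᵢ−1)/(1+ψ₂(Kᵢ−1)) = 0.
Feasibility: ΣzᵢKᵢ = 1.550, Σzᵢ/Kᵢ = 1.312 — both > 1, two phases present.
Newton–Raphson from ψ₂ = 0.5:
  ψ₂ = 0.500: g = -0.0235, g' = -0.539 → ψ₂ = 0.456
  ψ₂ = 0.456: g = 0.0005, g' = -0.563 → ψ₂ = 0.457
Converged at ψ₂ = 0.457.
  chloroform: x = 0.048, y = 0.270
  n-octane: x = 0.445, y = 0.512
  n-nonane: x = 0.507, y = 0.218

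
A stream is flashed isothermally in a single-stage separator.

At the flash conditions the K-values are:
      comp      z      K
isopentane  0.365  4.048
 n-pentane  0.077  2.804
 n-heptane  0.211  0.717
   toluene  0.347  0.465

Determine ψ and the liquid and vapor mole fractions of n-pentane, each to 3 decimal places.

ψ = 0.768, x_n-pentane = 0.032, y_n-pentane = 0.091

Iterate (Newton) starting at ψ = 0.5:
  ψ = 0.500: g = 0.1908, g' = -0.810 → ψ = 0.736
  ψ = 0.736: g = 0.0213, g' = -0.666 → ψ = 0.768
Converged at ψ = 0.768.
Compositions from xᵢ = zᵢ/(1+ψ(Kᵢ−1)), yᵢ = Kᵢxᵢ:
  isopentane: x = 0.109, y = 0.442
  n-pentane: x = 0.032, y = 0.091
  n-heptane: x = 0.270, y = 0.193
  toluene: x = 0.589, y = 0.274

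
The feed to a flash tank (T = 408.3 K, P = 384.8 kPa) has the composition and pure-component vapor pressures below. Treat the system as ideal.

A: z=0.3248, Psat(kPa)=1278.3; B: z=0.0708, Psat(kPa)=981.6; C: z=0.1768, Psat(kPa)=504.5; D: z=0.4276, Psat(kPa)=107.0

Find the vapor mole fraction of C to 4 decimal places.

Raoult's law: Kᵢ = Pᵢˢᵃᵗ/P = Pᵢˢᵃᵗ/384.8.
  K_A = 1278.3/384.8 = 3.321985, K_B = 981.6/384.8 = 2.550936, K_C = 504.5/384.8 = 1.311071, K_D = 107.0/384.8 = 0.278067
Newton–Raphson from ψ = 0.32:
  ψ = 0.3200: g = 0.15465, g' = -1.0435 → ψ = 0.4682
  ψ = 0.4682: g = 0.00664, g' = -0.9807 → ψ = 0.4750
Converged at ψ = 0.4750.
Compositions from xᵢ = zᵢ/(1+ψ(Kᵢ−1)), yᵢ = Kᵢxᵢ:
  A: x = 0.1545, y = 0.5131
  B: x = 0.0408, y = 0.1040
  C: x = 0.1540, y = 0.2020
  D: x = 0.6507, y = 0.1809

y_C = 0.2020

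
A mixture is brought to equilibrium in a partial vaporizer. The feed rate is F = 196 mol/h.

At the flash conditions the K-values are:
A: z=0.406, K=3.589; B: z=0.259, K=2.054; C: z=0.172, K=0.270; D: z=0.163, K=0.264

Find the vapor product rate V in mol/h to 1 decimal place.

Material balance + equilibrium reduce to Σ zᵢ(Kᵢ−1)/(1+V/F(Kᵢ−1)) = 0.
Check two-phase: ΣzᵢKᵢ = 2.079 > 1 and Σzᵢ/Kᵢ = 1.494 > 1, so g(0) = 1.079 > 0 and g(1) = -0.494 < 0.
Newton iteration, V/F⁰ = 0.42:
  V/F = 0.420: g = 0.3381, g' = -1.138 → V/F = 0.717
  V/F = 0.717: g = 0.0061, g' = -1.226 → V/F = 0.722
Converged at V/F = 0.722.
Then V = V/F·F = 0.7219·196 = 141.5 mol/h and L = F − V = 54.5 mol/h.

V = 141.5 mol/h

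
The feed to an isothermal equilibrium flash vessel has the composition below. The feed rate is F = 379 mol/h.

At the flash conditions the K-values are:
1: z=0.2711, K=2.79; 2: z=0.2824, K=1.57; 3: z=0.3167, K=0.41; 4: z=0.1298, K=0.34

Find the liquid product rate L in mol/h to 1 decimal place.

Newton iteration, ψ⁰ = 0.5:
  ψ = 0.5000: g = -0.01156, g' = -0.6452 → ψ = 0.4821
Converged at ψ = 0.4821.
Then V = ψ·F = 0.4821·379 = 182.7 mol/h and L = F − V = 196.3 mol/h.

L = 196.3 mol/h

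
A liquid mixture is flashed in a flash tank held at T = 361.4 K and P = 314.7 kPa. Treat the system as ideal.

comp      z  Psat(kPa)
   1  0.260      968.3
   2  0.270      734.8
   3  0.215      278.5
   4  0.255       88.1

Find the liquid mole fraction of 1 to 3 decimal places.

Raoult's law: Kᵢ = Pᵢˢᵃᵗ/P = Pᵢˢᵃᵗ/314.7.
  K_1 = 968.3/314.7 = 3.07690, K_2 = 734.8/314.7 = 2.33492, K_3 = 278.5/314.7 = 0.88497, K_4 = 88.1/314.7 = 0.27995
Rachford–Rice: g(ψ) = Σ zᵢ(Kᵢ−1)/(1+ψ(Kᵢ−1)) = 0.
g(0) = ΣzᵢKᵢ − 1 = 0.692 and g(1) = 1 − Σzᵢ/Kᵢ = -0.354, so a root lies in (0, 1).
Newton iteration, ψ⁰ = 0.61:
  ψ = 0.610: g = 0.0828, g' = -0.788 → ψ = 0.715
  ψ = 0.715: g = -0.0038, g' = -0.873 → ψ = 0.711
Converged at ψ = 0.711.
Compositions from xᵢ = zᵢ/(1+ψ(Kᵢ−1)), yᵢ = Kᵢxᵢ:
  1: x = 0.105, y = 0.323
  2: x = 0.139, y = 0.323
  3: x = 0.234, y = 0.207
  4: x = 0.522, y = 0.146

x_1 = 0.105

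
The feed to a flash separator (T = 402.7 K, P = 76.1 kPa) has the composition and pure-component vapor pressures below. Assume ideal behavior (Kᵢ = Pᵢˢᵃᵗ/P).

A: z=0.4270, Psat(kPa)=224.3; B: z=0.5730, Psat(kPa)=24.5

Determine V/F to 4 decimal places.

Raoult's law: Kᵢ = Pᵢˢᵃᵗ/P = Pᵢˢᵃᵗ/76.1.
  K_A = 224.3/76.1 = 2.947438, K_B = 24.5/76.1 = 0.321945
Binary case is linear: z₁(K₁−1)(1+V/F(K₂−1)) + z₂(K₂−1)(1+V/F(K₁−1)) = 0
⇒ V/F = [z₁(K₁−1)+z₂(K₂−1)] / [−(K₁−1)(K₂−1)] = 0.44303/1.32047 = 0.3355

V/F = 0.3355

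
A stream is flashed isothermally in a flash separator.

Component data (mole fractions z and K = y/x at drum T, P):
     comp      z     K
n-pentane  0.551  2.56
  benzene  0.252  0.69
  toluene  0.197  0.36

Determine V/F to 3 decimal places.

Material balance + equilibrium reduce to Σ zᵢ(Kᵢ−1)/(1+V/F(Kᵢ−1)) = 0.
g(0) = ΣzᵢKᵢ − 1 = 0.655 and g(1) = 1 − Σzᵢ/Kᵢ = -0.128, so a root lies in (0, 1).
Newton–Raphson from V/F = 0.5:
  V/F = 0.500: g = 0.2050, g' = -0.632 → V/F = 0.825
  V/F = 0.825: g = 0.0040, g' = -0.662 → V/F = 0.831
Converged at V/F = 0.831.

V/F = 0.831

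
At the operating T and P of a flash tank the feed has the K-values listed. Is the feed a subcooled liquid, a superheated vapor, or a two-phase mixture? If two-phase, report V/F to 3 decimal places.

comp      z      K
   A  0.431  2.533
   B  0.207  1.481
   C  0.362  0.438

two-phase, V/F = 0.798

ΣzᵢKᵢ = 1.557; Σzᵢ/Kᵢ = 1.136.
Both exceed 1, so a two-phase solution exists.
Let ψ = V/F and solve Σ zᵢ(Kᵢ−1)/(1+ψ(Kᵢ−1)) = 0.
Newton iteration, ψ⁰ = 0.42:
  ψ = 0.420: g = 0.2185, g' = -0.604 → ψ = 0.782
  ψ = 0.782: g = 0.0100, g' = -0.599 → ψ = 0.799
  ψ = 0.799: g = -0.0001, g' = -0.606 → ψ = 0.798
Converged at ψ = 0.798.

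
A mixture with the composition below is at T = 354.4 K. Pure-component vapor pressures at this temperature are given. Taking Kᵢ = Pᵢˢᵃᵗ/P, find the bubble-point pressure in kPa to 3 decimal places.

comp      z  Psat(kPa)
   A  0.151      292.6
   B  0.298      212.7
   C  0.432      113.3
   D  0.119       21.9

At the bubble point ψ → 0, so ΣzᵢKᵢ = 1 with Kᵢ = Pᵢˢᵃᵗ/P ⇒ P = ΣzᵢPᵢˢᵃᵗ.
P = 0.151·292.6 + 0.298·212.7 + 0.432·113.3 + 0.119·21.9 = 159.119 kPa

Pbub = 159.119 kPa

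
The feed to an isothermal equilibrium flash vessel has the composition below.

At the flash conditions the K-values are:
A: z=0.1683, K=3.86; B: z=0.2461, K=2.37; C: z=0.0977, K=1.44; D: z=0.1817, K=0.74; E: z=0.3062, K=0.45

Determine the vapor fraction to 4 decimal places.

Rachford–Rice: g(ψ) = Σ zᵢ(Kᵢ−1)/(1+ψ(Kᵢ−1)) = 0.
Check two-phase: ΣzᵢKᵢ = 1.6458 > 1 and Σzᵢ/Kᵢ = 1.1413 > 1, so g(0) = 0.6458 > 0 and g(1) = -0.1413 < 0.
Newton iteration, ψ⁰ = 0.55:
  ψ = 0.5500: g = 0.11739, g' = -0.5775 → ψ = 0.7533
  ψ = 0.7533: g = 0.00453, g' = -0.5499 → ψ = 0.7615
Converged at ψ = 0.7615.

ψ = 0.7615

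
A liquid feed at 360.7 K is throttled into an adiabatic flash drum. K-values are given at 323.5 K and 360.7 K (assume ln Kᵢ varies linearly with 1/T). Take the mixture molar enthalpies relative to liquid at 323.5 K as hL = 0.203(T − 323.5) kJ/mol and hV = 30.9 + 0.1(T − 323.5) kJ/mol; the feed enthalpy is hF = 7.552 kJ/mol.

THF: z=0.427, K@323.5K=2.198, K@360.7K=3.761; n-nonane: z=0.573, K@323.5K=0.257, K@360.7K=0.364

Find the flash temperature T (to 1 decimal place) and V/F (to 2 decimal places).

T = 330.9 K, V/F = 0.20

Adiabatic flash: solve Rachford–Rice at each trial T, then check hF = ψ·hV(T) + (1−ψ)·hL(T).
  T = 323.5 K: K = (2.198, 0.257), RR gives ψ = 0.096, H_out = 2.979 kJ/mol
  T = 360.7 K: K = (3.761, 0.364), RR gives ψ = 0.464, H_out = 20.107 kJ/mol
  T = 342.1 K: K = (2.917, 0.309), RR gives ψ = 0.319, H_out = 13.019 kJ/mol
  T = 332.8 K: K = (2.542, 0.282), RR gives ψ = 0.224, H_out = 8.581 kJ/mol
  T = 328.1 K: K = (2.365, 0.269), RR gives ψ = 0.165, H_out = 5.941 kJ/mol
  T = 330.5 K: K = (2.454, 0.276), RR gives ψ = 0.196, H_out = 7.331 kJ/mol
Linear interpolation between T = 330.5 (H_out = 7.331) and T = 332.8 (H_out = 8.581) on hF = 7.552 gives T ≈ 330.9 K, at which ψ = 0.20.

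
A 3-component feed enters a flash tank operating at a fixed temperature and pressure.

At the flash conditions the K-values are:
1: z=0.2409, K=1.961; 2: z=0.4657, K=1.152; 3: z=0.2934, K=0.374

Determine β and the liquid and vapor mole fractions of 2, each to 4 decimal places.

Material balance + equilibrium reduce to Σ zᵢ(Kᵢ−1)/(1+β(Kᵢ−1)) = 0.
g(0) = ΣzᵢKᵢ − 1 = 0.1186 and g(1) = 1 − Σzᵢ/Kᵢ = -0.3116, so a root lies in (0, 1).
Newton–Raphson from β = 0.34:
  β = 0.3400: g = 0.00847, g' = -0.3217 → β = 0.3663
  β = 0.3663: g = -0.00004, g' = -0.3249 → β = 0.3662
Converged at β = 0.3662.
Compositions from xᵢ = zᵢ/(1+β(Kᵢ−1)), yᵢ = Kᵢxᵢ:
  1: x = 0.1782, y = 0.3494
  2: x = 0.4411, y = 0.5082
  3: x = 0.3807, y = 0.1424

β = 0.3662, x_2 = 0.4411, y_2 = 0.5082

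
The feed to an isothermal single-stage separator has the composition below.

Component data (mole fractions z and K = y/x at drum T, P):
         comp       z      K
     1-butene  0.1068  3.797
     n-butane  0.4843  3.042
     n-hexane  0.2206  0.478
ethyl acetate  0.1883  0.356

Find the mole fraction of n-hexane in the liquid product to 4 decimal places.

Newton iteration, V/F⁰ = 0.5:
  V/F = 0.5000: g = 0.27920, g' = -0.9196 → V/F = 0.8036
  V/F = 0.8036: g = 0.01674, g' = -0.8826 → V/F = 0.8226
  V/F = 0.8226: g = -0.00012, g' = -0.8957 → V/F = 0.8224
Converged at V/F = 0.8224.
Compositions from xᵢ = zᵢ/(1+V/F(Kᵢ−1)), yᵢ = Kᵢxᵢ:
  1-butene: x = 0.0324, y = 0.1229
  n-butane: x = 0.1807, y = 0.5498
  n-hexane: x = 0.3866, y = 0.1848
  ethyl acetate: x = 0.4003, y = 0.1425

x_n-hexane = 0.3866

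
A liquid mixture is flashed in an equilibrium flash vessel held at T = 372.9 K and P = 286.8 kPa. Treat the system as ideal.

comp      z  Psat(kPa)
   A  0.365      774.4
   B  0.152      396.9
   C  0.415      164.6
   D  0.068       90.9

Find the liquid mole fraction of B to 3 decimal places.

Raoult's law: Kᵢ = Pᵢˢᵃᵗ/P = Pᵢˢᵃᵗ/286.8.
  K_A = 774.4/286.8 = 2.70014, K_B = 396.9/286.8 = 1.38389, K_C = 164.6/286.8 = 0.57392, K_D = 90.9/286.8 = 0.31695
Rachford–Rice: g(β) = Σ zᵢ(Kᵢ−1)/(1+β(Kᵢ−1)) = 0.
g(0) = ΣzᵢKᵢ − 1 = 0.456 and g(1) = 1 − Σzᵢ/Kᵢ = -0.183, so a root lies in (0, 1).
Newton iteration, β⁰ = 0.5:
  β = 0.500: g = 0.0891, g' = -0.519 → β = 0.672
  β = 0.672: g = 0.0025, g' = -0.500 → β = 0.677
Converged at β = 0.677.
Compositions from xᵢ = zᵢ/(1+β(Kᵢ−1)), yᵢ = Kᵢxᵢ:
  A: x = 0.170, y = 0.458
  B: x = 0.121, y = 0.167
  C: x = 0.583, y = 0.335
  D: x = 0.126, y = 0.040

x_B = 0.121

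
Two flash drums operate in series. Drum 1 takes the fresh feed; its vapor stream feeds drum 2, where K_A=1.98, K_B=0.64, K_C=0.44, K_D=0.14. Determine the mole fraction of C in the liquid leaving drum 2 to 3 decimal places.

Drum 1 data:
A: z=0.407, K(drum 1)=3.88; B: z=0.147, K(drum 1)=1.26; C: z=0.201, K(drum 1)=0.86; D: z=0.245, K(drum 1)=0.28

Drum 1:
Newton iteration, ψ₁⁰ = 0.5:
  ψ₁ = 0.500: g = 0.2083, g' = -0.889 → ψ₁ = 0.734
  ψ₁ = 0.734: g = 0.0028, g' = -0.932 → ψ₁ = 0.737
Converged at ψ₁ = 0.737.
Drum-1 compositions:
  A: x = 0.130, y = 0.506
  B: x = 0.123, y = 0.155
  C: x = 0.224, y = 0.193
  D: x = 0.522, y = 0.146
Drum-2 feed = drum-1 vapor: z₂ = (0.5056, 0.1554, 0.1928, 0.1462).
Drum 2:
Let ψ₂ = V/F and solve Σ zᵢ(Kᵢ−1)/(1+ψ₂(Kᵢ−1)) = 0.
Check two-phase: ΣzᵢKᵢ = 1.206 > 1 and Σzᵢ/Kᵢ = 1.981 > 1, so g(0) = 0.206 > 0 and g(1) = -0.981 < 0.
Newton–Raphson from ψ₂ = 0.5:
  ψ₂ = 0.500: g = -0.1062, g' = -0.698 → ψ₂ = 0.348
  ψ₂ = 0.348: g = -0.0079, g' = -0.610 → ψ₂ = 0.335
Converged at ψ₂ = 0.335.
  A: x = 0.381, y = 0.754
  B: x = 0.177, y = 0.113
  C: x = 0.237, y = 0.104
  D: x = 0.205, y = 0.029

x_C (drum 2) = 0.237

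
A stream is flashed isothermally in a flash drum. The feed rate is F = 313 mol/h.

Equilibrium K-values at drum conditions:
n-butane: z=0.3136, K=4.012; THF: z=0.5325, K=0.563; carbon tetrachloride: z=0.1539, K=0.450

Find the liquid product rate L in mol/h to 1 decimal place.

Rachford–Rice: g(ψ) = Σ zᵢ(Kᵢ−1)/(1+ψ(Kᵢ−1)) = 0.
Feasibility: ΣzᵢKᵢ = 1.6272, Σzᵢ/Kᵢ = 1.3660 — both > 1, two phases present.
Iterate (Newton) starting at ψ = 0.5:
  ψ = 0.5000: g = -0.03759, g' = -0.7081 → ψ = 0.4469
  ψ = 0.4469: g = 0.00120, g' = -0.7558 → ψ = 0.4485
Converged at ψ = 0.4485.
Then V = ψ·F = 0.4485·313 = 140.4 mol/h and L = F − V = 172.6 mol/h.

L = 172.6 mol/h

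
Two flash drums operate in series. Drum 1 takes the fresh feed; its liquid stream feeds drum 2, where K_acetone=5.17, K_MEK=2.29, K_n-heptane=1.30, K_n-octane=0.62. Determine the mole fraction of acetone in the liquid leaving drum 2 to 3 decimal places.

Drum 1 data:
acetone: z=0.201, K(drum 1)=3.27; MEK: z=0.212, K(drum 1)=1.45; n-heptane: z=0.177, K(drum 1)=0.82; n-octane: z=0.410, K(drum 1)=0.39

x_acetone (drum 2) = 0.027

Drum 1:
Let ψ₁ = V/F and solve Σ zᵢ(Kᵢ−1)/(1+ψ₁(Kᵢ−1)) = 0.
Feasibility: ΣzᵢKᵢ = 1.270, Σzᵢ/Kᵢ = 1.475 — both > 1, two phases present.
Iterate (Newton) starting at ψ₁ = 0.58:
  ψ₁ = 0.580: g = -0.1500, g' = -0.592 → ψ₁ = 0.327
  ψ₁ = 0.327: g = -0.0011, g' = -0.618 → ψ₁ = 0.325
Converged at ψ₁ = 0.325.
Drum-1 compositions:
  acetone: x = 0.116, y = 0.378
  MEK: x = 0.185, y = 0.268
  n-heptane: x = 0.188, y = 0.154
  n-octane: x = 0.511, y = 0.199
Drum-2 feed = drum-1 liquid: z₂ = (0.1157, 0.1849, 0.1880, 0.5114).
Drum 2:
Rachford–Rice: g(ψ₂) = Σ zᵢ(Kᵢ−1)/(1+ψ₂(Kᵢ−1)) = 0.
Check two-phase: ΣzᵢKᵢ = 1.583 > 1 and Σzᵢ/Kᵢ = 1.073 > 1, so g(0) = 0.583 > 0 and g(1) = -0.073 < 0.
Newton iteration, ψ₂⁰ = 0.61:
  ψ₂ = 0.610: g = 0.0643, g' = -0.394 → ψ₂ = 0.773
  ψ₂ = 0.773: g = 0.0042, g' = -0.349 → ψ₂ = 0.785
Converged at ψ₂ = 0.785.
  acetone: x = 0.027, y = 0.140
  MEK: x = 0.092, y = 0.210
  n-heptane: x = 0.152, y = 0.198
  n-octane: x = 0.729, y = 0.452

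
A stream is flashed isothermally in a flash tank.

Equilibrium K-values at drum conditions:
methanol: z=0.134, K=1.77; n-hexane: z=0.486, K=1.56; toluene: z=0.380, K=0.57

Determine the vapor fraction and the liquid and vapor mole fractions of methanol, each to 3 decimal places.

Rachford–Rice: g(ψ) = Σ zᵢ(Kᵢ−1)/(1+ψ(Kᵢ−1)) = 0.
Check two-phase: ΣzᵢKᵢ = 1.212 > 1 and Σzᵢ/Kᵢ = 1.054 > 1, so g(0) = 0.212 > 0 and g(1) = -0.054 < 0.
Newton–Raphson from ψ = 0.41:
  ψ = 0.410: g = 0.1014, g' = -0.250 → ψ = 0.815
  ψ = 0.815: g = -0.0013, g' = -0.268 → ψ = 0.810
Converged at ψ = 0.810.
Compositions from xᵢ = zᵢ/(1+ψ(Kᵢ−1)), yᵢ = Kᵢxᵢ:
  methanol: x = 0.083, y = 0.146
  n-hexane: x = 0.334, y = 0.522
  toluene: x = 0.583, y = 0.332

ψ = 0.810, x_methanol = 0.083, y_methanol = 0.146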